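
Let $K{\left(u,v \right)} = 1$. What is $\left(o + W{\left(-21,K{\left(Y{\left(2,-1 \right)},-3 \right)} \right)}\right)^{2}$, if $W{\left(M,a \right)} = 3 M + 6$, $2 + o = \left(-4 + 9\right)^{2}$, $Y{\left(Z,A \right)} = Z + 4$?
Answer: $1156$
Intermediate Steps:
$Y{\left(Z,A \right)} = 4 + Z$
$o = 23$ ($o = -2 + \left(-4 + 9\right)^{2} = -2 + 5^{2} = -2 + 25 = 23$)
$W{\left(M,a \right)} = 6 + 3 M$
$\left(o + W{\left(-21,K{\left(Y{\left(2,-1 \right)},-3 \right)} \right)}\right)^{2} = \left(23 + \left(6 + 3 \left(-21\right)\right)\right)^{2} = \left(23 + \left(6 - 63\right)\right)^{2} = \left(23 - 57\right)^{2} = \left(-34\right)^{2} = 1156$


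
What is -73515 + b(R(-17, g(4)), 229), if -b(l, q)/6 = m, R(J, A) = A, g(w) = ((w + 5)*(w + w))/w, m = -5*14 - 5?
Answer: -73065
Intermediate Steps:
m = -75 (m = -70 - 5 = -75)
g(w) = 10 + 2*w (g(w) = ((5 + w)*(2*w))/w = (2*w*(5 + w))/w = 10 + 2*w)
b(l, q) = 450 (b(l, q) = -6*(-75) = 450)
-73515 + b(R(-17, g(4)), 229) = -73515 + 450 = -73065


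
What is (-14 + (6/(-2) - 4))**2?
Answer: 441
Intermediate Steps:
(-14 + (6/(-2) - 4))**2 = (-14 + (6*(-1/2) - 4))**2 = (-14 + (-3 - 4))**2 = (-14 - 7)**2 = (-21)**2 = 441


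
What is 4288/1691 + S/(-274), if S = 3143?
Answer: -4139901/463334 ≈ -8.9350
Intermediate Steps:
4288/1691 + S/(-274) = 4288/1691 + 3143/(-274) = 4288*(1/1691) + 3143*(-1/274) = 4288/1691 - 3143/274 = -4139901/463334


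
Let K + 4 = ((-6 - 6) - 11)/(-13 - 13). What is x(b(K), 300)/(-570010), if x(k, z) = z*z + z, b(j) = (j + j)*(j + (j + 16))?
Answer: -1290/8143 ≈ -0.15842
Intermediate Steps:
K = -81/26 (K = -4 + ((-6 - 6) - 11)/(-13 - 13) = -4 + (-12 - 11)/(-26) = -4 - 23*(-1/26) = -4 + 23/26 = -81/26 ≈ -3.1154)
b(j) = 2*j*(16 + 2*j) (b(j) = (2*j)*(j + (16 + j)) = (2*j)*(16 + 2*j) = 2*j*(16 + 2*j))
x(k, z) = z + z² (x(k, z) = z² + z = z + z²)
x(b(K), 300)/(-570010) = (300*(1 + 300))/(-570010) = (300*301)*(-1/570010) = 90300*(-1/570010) = -1290/8143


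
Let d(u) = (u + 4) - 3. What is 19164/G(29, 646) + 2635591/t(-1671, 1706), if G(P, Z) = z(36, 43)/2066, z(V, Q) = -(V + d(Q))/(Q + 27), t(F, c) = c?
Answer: -59099552435/1706 ≈ -3.4642e+7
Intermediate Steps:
d(u) = 1 + u (d(u) = (4 + u) - 3 = 1 + u)
z(V, Q) = -(1 + Q + V)/(27 + Q) (z(V, Q) = -(V + (1 + Q))/(Q + 27) = -(1 + Q + V)/(27 + Q))
G(P, Z) = -4/7231 (G(P, Z) = ((-1 - 1*43 - 1*36)/(27 + 43))/2066 = ((-1 - 43 - 36)/70)*(1/2066) = ((1/70)*(-80))*(1/2066) = -8/7*1/2066 = -4/7231)
19164/G(29, 646) + 2635591/t(-1671, 1706) = 19164/(-4/7231) + 2635591/1706 = 19164*(-7231/4) + 2635591*(1/1706) = -34643721 + 2635591/1706 = -59099552435/1706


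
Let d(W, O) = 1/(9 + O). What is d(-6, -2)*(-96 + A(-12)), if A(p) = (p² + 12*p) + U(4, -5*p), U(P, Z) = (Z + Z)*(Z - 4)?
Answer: 6624/7 ≈ 946.29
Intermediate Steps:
U(P, Z) = 2*Z*(-4 + Z) (U(P, Z) = (2*Z)*(-4 + Z) = 2*Z*(-4 + Z))
A(p) = p² + 12*p - 10*p*(-4 - 5*p) (A(p) = (p² + 12*p) + 2*(-5*p)*(-4 - 5*p) = (p² + 12*p) - 10*p*(-4 - 5*p) = p² + 12*p - 10*p*(-4 - 5*p))
d(-6, -2)*(-96 + A(-12)) = (-96 - 12*(52 + 51*(-12)))/(9 - 2) = (-96 - 12*(52 - 612))/7 = (-96 - 12*(-560))/7 = (-96 + 6720)/7 = (⅐)*6624 = 6624/7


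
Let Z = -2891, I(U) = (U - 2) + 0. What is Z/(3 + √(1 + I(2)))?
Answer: -2891/4 ≈ -722.75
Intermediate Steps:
I(U) = -2 + U (I(U) = (-2 + U) + 0 = -2 + U)
Z/(3 + √(1 + I(2))) = -2891/(3 + √(1 + (-2 + 2))) = -2891/(3 + √(1 + 0)) = -2891/(3 + √1) = -2891/(3 + 1) = -2891/4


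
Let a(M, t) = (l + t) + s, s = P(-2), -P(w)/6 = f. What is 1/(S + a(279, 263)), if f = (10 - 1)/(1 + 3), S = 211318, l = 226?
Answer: 2/423587 ≈ 4.7216e-6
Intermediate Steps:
f = 9/4 ≈ 2.2500
P(w) = -27/2 (P(w) = -6*9/4 = -27/2)
s = -27/2 ≈ -13.500
a(M, t) = 425/2 + t (a(M, t) = (226 + t) - 27/2 = 425/2 + t)
1/(S + a(279, 263)) = 1/(211318 + (425/2 + 263)) = 1/(211318 + 951/2) = 1/(423587/2) = 2/423587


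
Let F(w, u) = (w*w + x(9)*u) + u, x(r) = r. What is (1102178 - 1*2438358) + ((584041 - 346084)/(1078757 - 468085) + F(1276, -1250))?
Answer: 170680619269/610672 ≈ 2.7950e+5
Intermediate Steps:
F(w, u) = w² + 10*u (F(w, u) = (w*w + 9*u) + u = (w² + 9*u) + u = w² + 10*u)
(1102178 - 1*2438358) + ((584041 - 346084)/(1078757 - 468085) + F(1276, -1250)) = (1102178 - 1*2438358) + ((584041 - 346084)/(1078757 - 468085) + (1276² + 10*(-1250))) = (1102178 - 2438358) + (237957/610672 + (1628176 - 12500)) = -1336180 + (237957*(1/610672) + 1615676) = -1336180 + (237957/610672 + 1615676) = -1336180 + 986648332229/610672 = 170680619269/610672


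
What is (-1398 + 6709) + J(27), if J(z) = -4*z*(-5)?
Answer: 5851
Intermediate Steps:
J(z) = 20*z
(-1398 + 6709) + J(27) = (-1398 + 6709) + 20*27 = 5311 + 540 = 5851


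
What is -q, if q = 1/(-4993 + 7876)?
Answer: -1/2883 ≈ -0.00034686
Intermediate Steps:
q = 1/2883 ≈ 0.00034686
-q = -1*1/2883 = -1/2883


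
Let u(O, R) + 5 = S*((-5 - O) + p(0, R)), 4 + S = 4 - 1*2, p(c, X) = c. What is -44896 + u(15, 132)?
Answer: -44861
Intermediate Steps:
S = -2 (S = -4 + (4 - 1*2) = -4 + (4 - 2) = -4 + 2 = -2)
u(O, R) = 5 + 2*O (u(O, R) = -5 - 2*((-5 - O) + 0) = -5 - 2*(-5 - O) = -5 + (10 + 2*O) = 5 + 2*O)
-44896 + u(15, 132) = -44896 + (5 + 2*15) = -44896 + (5 + 30) = -44896 + 35 = -44861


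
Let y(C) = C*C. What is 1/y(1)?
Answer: 1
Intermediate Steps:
y(C) = C²
1/y(1) = 1/(1²) = 1/1 = 1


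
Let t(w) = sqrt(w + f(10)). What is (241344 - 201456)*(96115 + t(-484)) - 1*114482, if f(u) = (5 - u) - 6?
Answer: 3833720638 + 119664*I*sqrt(55) ≈ 3.8337e+9 + 8.8745e+5*I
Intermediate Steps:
f(u) = -1 - u
t(w) = sqrt(-11 + w) (t(w) = sqrt(w + (-1 - 1*10)) = sqrt(w + (-1 - 10)) = sqrt(w - 11) = sqrt(-11 + w))
(241344 - 201456)*(96115 + t(-484)) - 1*114482 = (241344 - 201456)*(96115 + sqrt(-11 - 484)) - 1*114482 = 39888*(96115 + sqrt(-495)) - 114482 = 39888*(96115 + 3*I*sqrt(55)) - 114482 = (3833835120 + 119664*I*sqrt(55)) - 114482 = 3833720638 + 119664*I*sqrt(55)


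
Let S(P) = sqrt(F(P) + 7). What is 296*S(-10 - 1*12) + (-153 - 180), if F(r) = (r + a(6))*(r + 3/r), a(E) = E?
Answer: -333 + 296*sqrt(43703)/11 ≈ 5292.4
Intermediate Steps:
F(r) = (6 + r)*(r + 3/r) (F(r) = (r + 6)*(r + 3/r) = (6 + r)*(r + 3/r))
S(P) = sqrt(10 + P**2 + 6*P + 18/P) (S(P) = sqrt((3 + P**2 + 6*P + 18/P) + 7) = sqrt(10 + P**2 + 6*P + 18/P))
296*S(-10 - 1*12) + (-153 - 180) = 296*sqrt(10 + (-10 - 1*12)**2 + 6*(-10 - 1*12) + 18/(-10 - 1*12)) + (-153 - 180) = 296*sqrt(10 + (-10 - 12)**2 + 6*(-10 - 12) + 18/(-10 - 12)) - 333 = 296*sqrt(10 + (-22)**2 + 6*(-22) + 18/(-22)) - 333 = 296*sqrt(10 + 484 - 132 + 18*(-1/22)) - 333 = 296*sqrt(10 + 484 - 132 - 9/11) - 333 = 296*sqrt(3973/11) - 333 = 296*(sqrt(43703)/11) - 333 = 296*sqrt(43703)/11 - 333 = -333 + 296*sqrt(43703)/11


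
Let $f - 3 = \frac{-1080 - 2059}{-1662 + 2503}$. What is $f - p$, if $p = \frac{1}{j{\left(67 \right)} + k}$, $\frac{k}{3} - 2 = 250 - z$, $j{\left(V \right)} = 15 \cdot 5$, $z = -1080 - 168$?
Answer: $- \frac{2819041}{3847575} \approx -0.73268$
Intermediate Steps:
$z = -1248$ ($z = -1080 - 168 = -1248$)
$j{\left(V \right)} = 75$
$k = 4500$ ($k = 6 + 3 \left(250 - -1248\right) = 6 + 3 \left(250 + 1248\right) = 6 + 3 \cdot 1498 = 6 + 4494 = 4500$)
$f = - \frac{616}{841}$ ($f = 3 + \frac{-1080 - 2059}{-1662 + 2503} = 3 - \frac{3139}{841} = - \frac{616}{841} \approx -0.73246$)
$p = \frac{1}{4575}$ ($p = \frac{1}{75 + 4500} = \frac{1}{4575} \approx 0.00021858$)
$f - p = - \frac{616}{841} - \frac{1}{4575} = - \frac{2819041}{3847575}$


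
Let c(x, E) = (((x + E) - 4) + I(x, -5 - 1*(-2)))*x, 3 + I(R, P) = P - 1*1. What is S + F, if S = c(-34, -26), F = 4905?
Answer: 7319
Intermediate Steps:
I(R, P) = -4 + P (I(R, P) = -3 + (P - 1*1) = -3 + (P - 1) = -3 + (-1 + P) = -4 + P)
c(x, E) = x*(-11 + E + x) (c(x, E) = (((x + E) - 4) + (-4 + (-5 - 1*(-2))))*x = (((E + x) - 4) + (-4 + (-5 + 2)))*x = ((-4 + E + x) + (-4 - 3))*x = ((-4 + E + x) - 7)*x = (-11 + E + x)*x = x*(-11 + E + x))
S = 2414 (S = -34*(-11 - 26 - 34) = -34*(-71) = 2414)
S + F = 2414 + 4905 = 7319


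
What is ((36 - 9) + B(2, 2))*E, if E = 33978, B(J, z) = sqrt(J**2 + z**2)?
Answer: 917406 + 67956*sqrt(2) ≈ 1.0135e+6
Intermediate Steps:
((36 - 9) + B(2, 2))*E = ((36 - 9) + sqrt(2**2 + 2**2))*33978 = (27 + sqrt(4 + 4))*33978 = (27 + sqrt(8))*33978 = (27 + 2*sqrt(2))*33978 = 917406 + 67956*sqrt(2)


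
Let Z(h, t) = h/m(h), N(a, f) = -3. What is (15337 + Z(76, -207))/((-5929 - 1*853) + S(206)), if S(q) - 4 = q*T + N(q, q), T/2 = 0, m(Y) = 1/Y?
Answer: -21113/6781 ≈ -3.1136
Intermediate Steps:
T = 0 (T = 2*0 = 0)
Z(h, t) = h**2 (Z(h, t) = h/(1/h) = h*h = h**2)
S(q) = 1 (S(q) = 4 + (q*0 - 3) = 4 + (0 - 3) = 4 - 3 = 1)
(15337 + Z(76, -207))/((-5929 - 1*853) + S(206)) = (15337 + 76**2)/((-5929 - 1*853) + 1) = (15337 + 5776)/((-5929 - 853) + 1) = 21113/(-6782 + 1) = 21113/(-6781) = 21113*(-1/6781) = -21113/6781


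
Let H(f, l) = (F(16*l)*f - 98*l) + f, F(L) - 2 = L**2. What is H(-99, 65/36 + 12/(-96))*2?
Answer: -864479/6 ≈ -1.4408e+5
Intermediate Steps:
F(L) = 2 + L**2
H(f, l) = f - 98*l + f*(2 + 256*l**2) (H(f, l) = ((2 + (16*l)**2)*f - 98*l) + f = ((2 + 256*l**2)*f - 98*l) + f = (f*(2 + 256*l**2) - 98*l) + f = (-98*l + f*(2 + 256*l**2)) + f = f - 98*l + f*(2 + 256*l**2))
H(-99, 65/36 + 12/(-96))*2 = (-98*(65/36 + 12/(-96)) + 3*(-99) + 256*(-99)*(65/36 + 12/(-96))**2)*2 = (-98*(65*(1/36) + 12*(-1/96)) - 297 + 256*(-99)*(65*(1/36) + 12*(-1/96))**2)*2 = (-98*(65/36 - 1/8) - 297 + 256*(-99)*(65/36 - 1/8)**2)*2 = (-98*121/72 - 297 + 256*(-99)*(121/72)**2)*2 = (-5929/36 - 297 + 256*(-99)*(14641/5184))*2 = (-5929/36 - 297 - 644204/9)*2 = -864479/12*2 = -864479/6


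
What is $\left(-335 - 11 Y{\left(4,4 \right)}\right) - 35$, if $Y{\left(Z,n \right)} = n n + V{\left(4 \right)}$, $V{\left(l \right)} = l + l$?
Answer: $-634$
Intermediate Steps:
$V{\left(l \right)} = 2 l$
$Y{\left(Z,n \right)} = 8 + n^{2}$ ($Y{\left(Z,n \right)} = n n + 2 \cdot 4 = n^{2} + 8 = 8 + n^{2}$)
$\left(-335 - 11 Y{\left(4,4 \right)}\right) - 35 = \left(-335 - 11 \left(8 + 4^{2}\right)\right) - 35 = \left(-335 - 11 \left(8 + 16\right)\right) - 35 = \left(-335 - 264\right) - 35 = -599 - 35 = -634$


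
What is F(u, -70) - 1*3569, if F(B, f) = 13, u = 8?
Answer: -3556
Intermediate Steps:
F(u, -70) - 1*3569 = 13 - 1*3569 = 13 - 3569 = -3556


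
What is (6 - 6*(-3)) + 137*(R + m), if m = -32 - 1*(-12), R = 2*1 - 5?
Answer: -3127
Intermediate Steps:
R = -3 (R = 2 - 5 = -3)
m = -20 (m = -32 + 12 = -20)
(6 - 6*(-3)) + 137*(R + m) = (6 - 6*(-3)) + 137*(-3 - 20) = (6 + 18) + 137*(-23) = 24 - 3151 = -3127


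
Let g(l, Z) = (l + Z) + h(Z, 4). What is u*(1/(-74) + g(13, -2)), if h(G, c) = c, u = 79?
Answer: 87611/74 ≈ 1183.9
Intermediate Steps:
g(l, Z) = 4 + Z + l (g(l, Z) = (l + Z) + 4 = (Z + l) + 4 = 4 + Z + l)
u*(1/(-74) + g(13, -2)) = 79*(1/(-74) + (4 - 2 + 13)) = 79*(-1/74 + 15) = 79*(1109/74) = 87611/74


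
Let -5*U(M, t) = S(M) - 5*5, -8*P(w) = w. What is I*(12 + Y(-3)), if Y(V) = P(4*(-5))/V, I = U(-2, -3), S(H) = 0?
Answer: 335/6 ≈ 55.833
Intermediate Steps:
P(w) = -w/8
U(M, t) = 5 (U(M, t) = -(0 - 5*5)/5 = -(0 - 25)/5 = -⅕*(-25) = 5)
I = 5
Y(V) = 5/(2*V) (Y(V) = (-(-5)/2)/V = (-⅛*(-20))/V = 5/(2*V))
I*(12 + Y(-3)) = 5*(12 + (5/2)/(-3)) = 5*(12 + (5/2)*(-⅓)) = 5*(12 - ⅚) = 5*(67/6) = 335/6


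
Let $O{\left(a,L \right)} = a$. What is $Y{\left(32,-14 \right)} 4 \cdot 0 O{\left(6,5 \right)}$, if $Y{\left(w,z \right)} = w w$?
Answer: $0$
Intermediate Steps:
$Y{\left(w,z \right)} = w^{2}$
$Y{\left(32,-14 \right)} 4 \cdot 0 O{\left(6,5 \right)} = 32^{2} \cdot 4 \cdot 0 \cdot 6 = 1024 \cdot 0 \cdot 6 = 1024 \cdot 0 = 0$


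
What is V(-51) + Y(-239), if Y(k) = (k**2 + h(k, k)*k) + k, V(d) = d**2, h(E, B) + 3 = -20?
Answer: 64980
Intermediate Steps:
h(E, B) = -23 (h(E, B) = -3 - 20 = -23)
Y(k) = k**2 - 22*k (Y(k) = (k**2 - 23*k) + k = k**2 - 22*k)
V(-51) + Y(-239) = (-51)**2 - 239*(-22 - 239) = 2601 - 239*(-261) = 2601 + 62379 = 64980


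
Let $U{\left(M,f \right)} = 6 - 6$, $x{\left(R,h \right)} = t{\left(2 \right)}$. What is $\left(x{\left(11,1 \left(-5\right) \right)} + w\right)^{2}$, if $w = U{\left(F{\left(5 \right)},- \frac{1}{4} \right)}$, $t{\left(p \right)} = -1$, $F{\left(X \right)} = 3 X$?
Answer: $1$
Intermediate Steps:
$x{\left(R,h \right)} = -1$
$U{\left(M,f \right)} = 0$ ($U{\left(M,f \right)} = 6 - 6 = 0$)
$w = 0$
$\left(x{\left(11,1 \left(-5\right) \right)} + w\right)^{2} = \left(-1 + 0\right)^{2} = \left(-1\right)^{2} = 1$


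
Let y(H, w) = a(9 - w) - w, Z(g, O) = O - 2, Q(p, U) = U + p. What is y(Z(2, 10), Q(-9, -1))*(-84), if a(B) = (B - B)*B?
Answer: -840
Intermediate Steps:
Z(g, O) = -2 + O
a(B) = 0 (a(B) = 0*B = 0)
y(H, w) = -w (y(H, w) = 0 - w = -w)
y(Z(2, 10), Q(-9, -1))*(-84) = -(-1 - 9)*(-84) = -1*(-10)*(-84) = 10*(-84) = -840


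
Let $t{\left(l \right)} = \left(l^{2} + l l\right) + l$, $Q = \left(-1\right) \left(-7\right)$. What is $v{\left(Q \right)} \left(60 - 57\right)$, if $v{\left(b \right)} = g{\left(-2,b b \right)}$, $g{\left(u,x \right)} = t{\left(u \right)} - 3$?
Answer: $9$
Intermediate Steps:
$Q = 7$
$t{\left(l \right)} = l + 2 l^{2}$ ($t{\left(l \right)} = \left(l^{2} + l^{2}\right) + l = 2 l^{2} + l = l + 2 l^{2}$)
$g{\left(u,x \right)} = -3 + u \left(1 + 2 u\right)$ ($g{\left(u,x \right)} = u \left(1 + 2 u\right) - 3 = -3 + u \left(1 + 2 u\right)$)
$v{\left(b \right)} = 3$ ($v{\left(b \right)} = -3 - 2 \left(1 + 2 \left(-2\right)\right) = -3 - 2 \left(1 - 4\right) = -3 - -6 = -3 + 6 = 3$)
$v{\left(Q \right)} \left(60 - 57\right) = 3 \left(60 - 57\right) = 3 \cdot 3 = 9$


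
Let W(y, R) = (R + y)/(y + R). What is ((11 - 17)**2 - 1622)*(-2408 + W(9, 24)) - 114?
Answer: 3817388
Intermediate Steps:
W(y, R) = 1 (W(y, R) = (R + y)/(R + y) = 1)
((11 - 17)**2 - 1622)*(-2408 + W(9, 24)) - 114 = ((11 - 17)**2 - 1622)*(-2408 + 1) - 114 = ((-6)**2 - 1622)*(-2407) - 114 = (36 - 1622)*(-2407) - 114 = -1586*(-2407) - 114 = 3817502 - 114 = 3817388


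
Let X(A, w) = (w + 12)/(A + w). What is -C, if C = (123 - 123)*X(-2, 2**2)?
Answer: 0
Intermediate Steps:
X(A, w) = (12 + w)/(A + w)
C = 0 (C = (123 - 123)*((12 + 2**2)/(-2 + 2**2)) = 0*((12 + 4)/(-2 + 4)) = 0*(16/2) = 0*((1/2)*16) = 0*8 = 0)
-C = -1*0 = 0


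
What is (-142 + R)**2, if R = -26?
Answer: 28224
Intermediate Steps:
(-142 + R)**2 = (-142 - 26)**2 = (-168)**2 = 28224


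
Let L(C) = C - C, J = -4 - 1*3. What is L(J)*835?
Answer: 0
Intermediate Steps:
J = -7 (J = -4 - 3 = -7)
L(C) = 0
L(J)*835 = 0*835 = 0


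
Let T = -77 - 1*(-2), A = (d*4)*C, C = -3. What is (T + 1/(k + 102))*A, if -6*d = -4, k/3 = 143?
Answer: 318592/531 ≈ 599.99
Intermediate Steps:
k = 429 (k = 3*143 = 429)
d = 2/3 (d = -1/6*(-4) = 2/3 ≈ 0.66667)
A = -8 (A = ((2/3)*4)*(-3) = (8/3)*(-3) = -8)
T = -75 (T = -77 + 2 = -75)
(T + 1/(k + 102))*A = (-75 + 1/(429 + 102))*(-8) = (-75 + 1/531)*(-8) = -39824/531*(-8) = 318592/531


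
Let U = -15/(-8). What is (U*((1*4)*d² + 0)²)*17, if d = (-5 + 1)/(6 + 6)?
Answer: 170/27 ≈ 6.2963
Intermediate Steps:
U = 15/8 (U = -15*(-⅛) = 15/8 ≈ 1.8750)
d = -⅓ (d = -4/12 = -4*1/12 = -⅓ ≈ -0.33333)
(U*((1*4)*d² + 0)²)*17 = (15*((1*4)*(-⅓)² + 0)²/8)*17 = (15*(4*(⅑) + 0)²/8)*17 = (15*(4/9 + 0)²/8)*17 = (15*(4/9)²/8)*17 = ((15/8)*(16/81))*17 = (10/27)*17 = 170/27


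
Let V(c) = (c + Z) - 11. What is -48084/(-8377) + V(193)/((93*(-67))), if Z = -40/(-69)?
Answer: 20567653430/3601599003 ≈ 5.7107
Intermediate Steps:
Z = 40/69 (Z = -40*(-1/69) = 40/69 ≈ 0.57971)
V(c) = -719/69 + c (V(c) = (c + 40/69) - 11 = (40/69 + c) - 11 = -719/69 + c)
-48084/(-8377) + V(193)/((93*(-67))) = -48084/(-8377) + (-719/69 + 193)/((93*(-67))) = -48084*(-1/8377) + (12598/69)/(-6231) = 48084/8377 + (12598/69)*(-1/6231) = 48084/8377 - 12598/429939 = 20567653430/3601599003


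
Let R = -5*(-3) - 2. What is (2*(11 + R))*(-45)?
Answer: -2160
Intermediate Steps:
R = 13 (R = 15 - 2 = 13)
(2*(11 + R))*(-45) = (2*(11 + 13))*(-45) = (2*24)*(-45) = 48*(-45) = -2160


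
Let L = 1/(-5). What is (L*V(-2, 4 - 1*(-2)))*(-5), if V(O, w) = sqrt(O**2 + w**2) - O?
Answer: 2 + 2*sqrt(10) ≈ 8.3246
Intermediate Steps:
L = -1/5 ≈ -0.20000
(L*V(-2, 4 - 1*(-2)))*(-5) = -(sqrt((-2)**2 + (4 - 1*(-2))**2) - 1*(-2))/5*(-5) = -(sqrt(4 + (4 + 2)**2) + 2)/5*(-5) = -(sqrt(4 + 6**2) + 2)/5*(-5) = -(sqrt(4 + 36) + 2)/5*(-5) = -(sqrt(40) + 2)/5*(-5) = -(2*sqrt(10) + 2)/5*(-5) = -(2 + 2*sqrt(10))/5*(-5) = (-2/5 - 2*sqrt(10)/5)*(-5) = 2 + 2*sqrt(10)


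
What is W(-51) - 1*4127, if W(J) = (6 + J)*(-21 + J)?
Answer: -887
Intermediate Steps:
W(J) = (-21 + J)*(6 + J)
W(-51) - 1*4127 = (-126 + (-51)² - 15*(-51)) - 1*4127 = (-126 + 2601 + 765) - 4127 = 3240 - 4127 = -887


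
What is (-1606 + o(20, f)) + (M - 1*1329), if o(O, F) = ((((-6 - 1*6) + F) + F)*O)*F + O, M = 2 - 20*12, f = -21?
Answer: 19527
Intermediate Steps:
M = -238 (M = 2 - 240 = -238)
o(O, F) = O + F*O*(-12 + 2*F) (o(O, F) = ((((-6 - 6) + F) + F)*O)*F + O = (((-12 + F) + F)*O)*F + O = ((-12 + 2*F)*O)*F + O = (O*(-12 + 2*F))*F + O = F*O*(-12 + 2*F) + O = O + F*O*(-12 + 2*F))
(-1606 + o(20, f)) + (M - 1*1329) = (-1606 + 20*(1 - 12*(-21) + 2*(-21)²)) + (-238 - 1*1329) = (-1606 + 20*(1 + 252 + 2*441)) + (-238 - 1329) = (-1606 + 20*(1 + 252 + 882)) - 1567 = (-1606 + 20*1135) - 1567 = (-1606 + 22700) - 1567 = 21094 - 1567 = 19527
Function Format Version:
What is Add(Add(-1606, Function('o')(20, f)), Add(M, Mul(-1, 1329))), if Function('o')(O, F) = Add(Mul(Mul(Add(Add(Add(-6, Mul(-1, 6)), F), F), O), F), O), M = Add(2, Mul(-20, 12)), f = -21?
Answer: 19527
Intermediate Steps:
M = -238 (M = Add(2, -240) = -238)
Function('o')(O, F) = Add(O, Mul(F, O, Add(-12, Mul(2, F)))) (Function('o')(O, F) = Add(Mul(Mul(Add(Add(Add(-6, -6), F), F), O), F), O) = Add(Mul(Mul(Add(Add(-12, F), F), O), F), O) = Add(Mul(Mul(Add(-12, Mul(2, F)), O), F), O) = Add(Mul(Mul(O, Add(-12, Mul(2, F))), F), O) = Add(Mul(F, O, Add(-12, Mul(2, F))), O) = Add(O, Mul(F, O, Add(-12, Mul(2, F)))))
Add(Add(-1606, Function('o')(20, f)), Add(M, Mul(-1, 1329))) = Add(Add(-1606, Mul(20, Add(1, Mul(-12, -21), Mul(2, Pow(-21, 2))))), Add(-238, Mul(-1, 1329))) = Add(Add(-1606, Mul(20, Add(1, 252, Mul(2, 441)))), Add(-238, -1329)) = Add(Add(-1606, Mul(20, Add(1, 252, 882))), -1567) = Add(Add(-1606, Mul(20, 1135)), -1567) = Add(Add(-1606, 22700), -1567) = Add(21094, -1567) = 19527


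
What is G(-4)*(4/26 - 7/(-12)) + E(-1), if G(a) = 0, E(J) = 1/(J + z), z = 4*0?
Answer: -1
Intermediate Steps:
z = 0
E(J) = 1/J (E(J) = 1/(J + 0) = 1/J)
G(-4)*(4/26 - 7/(-12)) + E(-1) = 0*(4/26 - 7/(-12)) + 1/(-1) = 0*(4*(1/26) - 7*(-1/12)) - 1 = 0*(2/13 + 7/12) - 1 = 0*(115/156) - 1 = 0 - 1 = -1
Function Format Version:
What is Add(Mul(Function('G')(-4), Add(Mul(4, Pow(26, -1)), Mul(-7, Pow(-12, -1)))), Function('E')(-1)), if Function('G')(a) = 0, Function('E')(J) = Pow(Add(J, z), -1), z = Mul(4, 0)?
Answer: -1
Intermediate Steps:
z = 0
Function('E')(J) = Pow(J, -1) (Function('E')(J) = Pow(Add(J, 0), -1) = Pow(J, -1))
Add(Mul(Function('G')(-4), Add(Mul(4, Pow(26, -1)), Mul(-7, Pow(-12, -1)))), Function('E')(-1)) = Add(Mul(0, Add(Mul(4, Pow(26, -1)), Mul(-7, Pow(-12, -1)))), Pow(-1, -1)) = Add(Mul(0, Add(Mul(4, Rational(1, 26)), Mul(-7, Rational(-1, 12)))), -1) = Add(Mul(0, Add(Rational(2, 13), Rational(7, 12))), -1) = Add(Mul(0, Rational(115, 156)), -1) = Add(0, -1) = -1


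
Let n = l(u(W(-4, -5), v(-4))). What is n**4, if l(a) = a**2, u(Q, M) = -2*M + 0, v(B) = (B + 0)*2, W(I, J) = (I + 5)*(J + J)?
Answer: 4294967296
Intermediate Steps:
W(I, J) = 2*J*(5 + I) (W(I, J) = (5 + I)*(2*J) = 2*J*(5 + I))
v(B) = 2*B (v(B) = B*2 = 2*B)
u(Q, M) = -2*M
n = 256 (n = (-4*(-4))**2 = (-2*(-8))**2 = 16**2 = 256)
n**4 = 256**4 = 4294967296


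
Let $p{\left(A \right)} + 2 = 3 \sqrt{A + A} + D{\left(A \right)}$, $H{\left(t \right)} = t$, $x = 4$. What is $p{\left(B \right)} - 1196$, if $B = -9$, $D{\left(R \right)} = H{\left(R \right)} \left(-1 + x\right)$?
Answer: $-1225 + 9 i \sqrt{2} \approx -1225.0 + 12.728 i$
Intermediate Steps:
$D{\left(R \right)} = 3 R$ ($D{\left(R \right)} = R \left(-1 + 4\right) = R 3 = 3 R$)
$p{\left(A \right)} = -2 + 3 A + 3 \sqrt{2} \sqrt{A}$ ($p{\left(A \right)} = -2 + \left(3 \sqrt{A + A} + 3 A\right) = -2 + \left(3 \sqrt{2 A} + 3 A\right) = -2 + \left(3 \sqrt{2} \sqrt{A} + 3 A\right) = -2 + \left(3 A + 3 \sqrt{2} \sqrt{A}\right) = -2 + 3 A + 3 \sqrt{2} \sqrt{A}$)
$p{\left(B \right)} - 1196 = \left(-2 + 3 \left(-9\right) + 3 \sqrt{2} \sqrt{-9}\right) - 1196 = \left(-2 - 27 + 3 \sqrt{2} \cdot 3 i\right) - 1196 = \left(-2 - 27 + 9 i \sqrt{2}\right) - 1196 = \left(-29 + 9 i \sqrt{2}\right) - 1196 = -1225 + 9 i \sqrt{2}$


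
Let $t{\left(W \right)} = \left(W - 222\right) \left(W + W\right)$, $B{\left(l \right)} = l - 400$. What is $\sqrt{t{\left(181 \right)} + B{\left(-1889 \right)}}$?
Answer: $i \sqrt{17131} \approx 130.89 i$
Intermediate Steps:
$B{\left(l \right)} = -400 + l$ ($B{\left(l \right)} = l - 400 = -400 + l$)
$t{\left(W \right)} = 2 W \left(-222 + W\right)$ ($t{\left(W \right)} = \left(W - 222\right) 2 W = \left(-222 + W\right) 2 W = 2 W \left(-222 + W\right)$)
$\sqrt{t{\left(181 \right)} + B{\left(-1889 \right)}} = \sqrt{2 \cdot 181 \left(-222 + 181\right) - 2289} = \sqrt{2 \cdot 181 \left(-41\right) - 2289} = \sqrt{-14842 - 2289} = \sqrt{-17131} = i \sqrt{17131}$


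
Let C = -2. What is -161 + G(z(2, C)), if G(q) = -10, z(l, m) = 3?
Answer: -171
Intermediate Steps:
-161 + G(z(2, C)) = -161 - 10 = -171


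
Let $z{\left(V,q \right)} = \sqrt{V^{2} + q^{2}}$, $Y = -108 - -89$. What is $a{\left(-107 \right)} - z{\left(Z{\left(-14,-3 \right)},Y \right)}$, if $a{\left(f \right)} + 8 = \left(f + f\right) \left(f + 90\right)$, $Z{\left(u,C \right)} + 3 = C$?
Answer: $3630 - \sqrt{397} \approx 3610.1$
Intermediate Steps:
$Z{\left(u,C \right)} = -3 + C$
$Y = -19$ ($Y = -108 + 89 = -19$)
$a{\left(f \right)} = -8 + 2 f \left(90 + f\right)$ ($a{\left(f \right)} = -8 + \left(f + f\right) \left(f + 90\right) = -8 + 2 f \left(90 + f\right)$)
$a{\left(-107 \right)} - z{\left(Z{\left(-14,-3 \right)},Y \right)} = \left(-8 + 2 \left(-107\right)^{2} + 180 \left(-107\right)\right) - \sqrt{\left(-3 - 3\right)^{2} + \left(-19\right)^{2}} = \left(-8 + 2 \cdot 11449 - 19260\right) - \sqrt{\left(-6\right)^{2} + 361} = \left(-8 + 22898 - 19260\right) - \sqrt{36 + 361} = 3630 - \sqrt{397}$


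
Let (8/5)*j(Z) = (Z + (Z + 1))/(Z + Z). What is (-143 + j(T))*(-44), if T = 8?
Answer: 200409/32 ≈ 6262.8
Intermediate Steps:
j(Z) = 5*(1 + 2*Z)/(16*Z) (j(Z) = 5*((Z + (Z + 1))/(Z + Z))/8 = 5*((Z + (1 + Z))/((2*Z)))/8 = 5*((1 + 2*Z)*(1/(2*Z)))/8 = 5*((1 + 2*Z)/(2*Z))/8 = 5*(1 + 2*Z)/(16*Z))
(-143 + j(T))*(-44) = (-143 + (5/16)*(1 + 2*8)/8)*(-44) = (-143 + (5/16)*(1/8)*(1 + 16))*(-44) = (-143 + (5/16)*(1/8)*17)*(-44) = (-143 + 85/128)*(-44) = -18219/128*(-44) = 200409/32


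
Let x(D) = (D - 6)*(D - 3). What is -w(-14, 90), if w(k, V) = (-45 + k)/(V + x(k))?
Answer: 59/430 ≈ 0.13721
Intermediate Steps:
x(D) = (-6 + D)*(-3 + D)
w(k, V) = (-45 + k)/(18 + V + k**2 - 9*k) (w(k, V) = (-45 + k)/(V + (18 + k**2 - 9*k)) = (-45 + k)/(18 + V + k**2 - 9*k))
-w(-14, 90) = -(-45 - 14)/(18 + 90 + (-14)**2 - 9*(-14)) = -(-59)/(18 + 90 + 196 + 126) = -(-59)/430 = -1*(-59/430) = 59/430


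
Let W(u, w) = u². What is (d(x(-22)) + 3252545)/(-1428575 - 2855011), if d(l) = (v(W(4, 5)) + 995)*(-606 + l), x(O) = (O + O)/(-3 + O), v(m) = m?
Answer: -66041459/107089650 ≈ -0.61669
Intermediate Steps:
x(O) = 2*O/(-3 + O) (x(O) = (2*O)/(-3 + O) = 2*O/(-3 + O))
d(l) = -612666 + 1011*l (d(l) = (4² + 995)*(-606 + l) = (16 + 995)*(-606 + l) = 1011*(-606 + l) = -612666 + 1011*l)
(d(x(-22)) + 3252545)/(-1428575 - 2855011) = ((-612666 + 1011*(2*(-22)/(-3 - 22))) + 3252545)/(-1428575 - 2855011) = ((-612666 + 1011*(2*(-22)/(-25))) + 3252545)/(-4283586) = ((-612666 + 1011*(2*(-22)*(-1/25))) + 3252545)*(-1/4283586) = ((-612666 + 1011*(44/25)) + 3252545)*(-1/4283586) = ((-612666 + 44484/25) + 3252545)*(-1/4283586) = (-15272166/25 + 3252545)*(-1/4283586) = (66041459/25)*(-1/4283586) = -66041459/107089650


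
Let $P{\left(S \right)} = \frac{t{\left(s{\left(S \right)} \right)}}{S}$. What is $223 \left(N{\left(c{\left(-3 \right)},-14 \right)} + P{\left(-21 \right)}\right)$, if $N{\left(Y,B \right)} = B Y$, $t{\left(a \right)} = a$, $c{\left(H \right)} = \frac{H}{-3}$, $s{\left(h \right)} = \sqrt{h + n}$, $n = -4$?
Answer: $-3122 - \frac{1115 i}{21} \approx -3122.0 - 53.095 i$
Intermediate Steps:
$s{\left(h \right)} = \sqrt{-4 + h}$ ($s{\left(h \right)} = \sqrt{h - 4} = \sqrt{-4 + h}$)
$c{\left(H \right)} = - \frac{H}{3}$ ($c{\left(H \right)} = H \left(- \frac{1}{3}\right) = - \frac{H}{3}$)
$P{\left(S \right)} = \frac{\sqrt{-4 + S}}{S}$
$223 \left(N{\left(c{\left(-3 \right)},-14 \right)} + P{\left(-21 \right)}\right) = 223 \left(- 14 \left(\left(- \frac{1}{3}\right) \left(-3\right)\right) + \frac{\sqrt{-4 - 21}}{-21}\right) = 223 \left(\left(-14\right) 1 - \frac{\sqrt{-25}}{21}\right) = 223 \left(-14 - \frac{5 i}{21}\right) = -3122 - \frac{1115 i}{21}$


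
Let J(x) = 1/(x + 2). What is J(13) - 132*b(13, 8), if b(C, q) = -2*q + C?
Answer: 5941/15 ≈ 396.07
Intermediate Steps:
J(x) = 1/(2 + x)
b(C, q) = C - 2*q
J(13) - 132*b(13, 8) = 1/(2 + 13) - 132*(13 - 2*8) = 1/15 - 132*(13 - 16) = 1/15 - 132*(-3) = 1/15 + 396 = 5941/15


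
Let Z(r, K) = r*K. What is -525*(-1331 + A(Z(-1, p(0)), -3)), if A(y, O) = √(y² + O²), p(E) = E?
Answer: 697200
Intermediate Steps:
Z(r, K) = K*r
A(y, O) = √(O² + y²)
-525*(-1331 + A(Z(-1, p(0)), -3)) = -525*(-1331 + √((-3)² + (0*(-1))²)) = -525*(-1331 + √(9 + 0²)) = -525*(-1331 + √(9 + 0)) = -525*(-1331 + √9) = -525*(-1331 + 3) = -525*(-1328) = 697200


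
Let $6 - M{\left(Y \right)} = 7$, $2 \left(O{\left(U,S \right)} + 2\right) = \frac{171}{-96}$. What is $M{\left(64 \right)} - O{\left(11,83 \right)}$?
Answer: $\frac{121}{64} \approx 1.8906$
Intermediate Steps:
$O{\left(U,S \right)} = - \frac{185}{64}$ ($O{\left(U,S \right)} = -2 + \frac{171 \frac{1}{-96}}{2} = -2 + \frac{171 \left(- \frac{1}{96}\right)}{2} = -2 + \frac{1}{2} \left(- \frac{57}{32}\right) = -2 - \frac{57}{64} = - \frac{185}{64}$)
$M{\left(Y \right)} = -1$ ($M{\left(Y \right)} = 6 - 7 = -1$)
$M{\left(64 \right)} - O{\left(11,83 \right)} = -1 - - \frac{185}{64} = -1 + \frac{185}{64} = \frac{121}{64}$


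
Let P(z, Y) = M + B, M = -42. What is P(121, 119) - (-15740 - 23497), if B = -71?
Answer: 39124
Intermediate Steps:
P(z, Y) = -113 (P(z, Y) = -42 - 71 = -113)
P(121, 119) - (-15740 - 23497) = -113 - (-15740 - 23497) = -113 - 1*(-39237) = -113 + 39237 = 39124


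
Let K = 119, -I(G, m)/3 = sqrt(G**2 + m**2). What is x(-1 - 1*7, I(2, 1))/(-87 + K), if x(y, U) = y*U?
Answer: 3*sqrt(5)/4 ≈ 1.6771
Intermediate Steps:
I(G, m) = -3*sqrt(G**2 + m**2)
x(y, U) = U*y
x(-1 - 1*7, I(2, 1))/(-87 + K) = ((-3*sqrt(2**2 + 1**2))*(-1 - 1*7))/(-87 + 119) = ((-3*sqrt(4 + 1))*(-1 - 7))/32 = (-3*sqrt(5)*(-8))*(1/32) = (24*sqrt(5))*(1/32) = 3*sqrt(5)/4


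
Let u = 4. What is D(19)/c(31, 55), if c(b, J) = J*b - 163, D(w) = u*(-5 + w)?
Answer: 28/771 ≈ 0.036316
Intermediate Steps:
D(w) = -20 + 4*w (D(w) = 4*(-5 + w) = -20 + 4*w)
c(b, J) = -163 + J*b
D(19)/c(31, 55) = (-20 + 4*19)/(-163 + 55*31) = (-20 + 76)/(-163 + 1705) = 56/1542 = 56*(1/1542) = 28/771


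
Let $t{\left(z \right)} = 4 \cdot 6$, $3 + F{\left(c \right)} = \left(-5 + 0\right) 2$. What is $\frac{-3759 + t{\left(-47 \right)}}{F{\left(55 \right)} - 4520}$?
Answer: $\frac{1245}{1511} \approx 0.82396$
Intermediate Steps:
$F{\left(c \right)} = -13$ ($F{\left(c \right)} = -3 + \left(-5 + 0\right) 2 = -3 - 10 = -13$)
$t{\left(z \right)} = 24$
$\frac{-3759 + t{\left(-47 \right)}}{F{\left(55 \right)} - 4520} = \frac{-3759 + 24}{-13 - 4520} = - \frac{3735}{-4533} = \left(-3735\right) \left(- \frac{1}{4533}\right) = \frac{1245}{1511}$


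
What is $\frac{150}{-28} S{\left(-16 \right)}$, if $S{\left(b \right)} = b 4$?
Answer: $\frac{2400}{7} \approx 342.86$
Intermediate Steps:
$S{\left(b \right)} = 4 b$
$\frac{150}{-28} S{\left(-16 \right)} = \frac{150}{-28} \cdot 4 \left(-16\right) = 150 \left(- \frac{1}{28}\right) \left(-64\right) = \left(- \frac{75}{14}\right) \left(-64\right) = \frac{2400}{7}$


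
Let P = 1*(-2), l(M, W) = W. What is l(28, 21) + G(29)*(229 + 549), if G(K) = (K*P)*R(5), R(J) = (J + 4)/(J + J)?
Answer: -202953/5 ≈ -40591.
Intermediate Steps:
R(J) = (4 + J)/(2*J) (R(J) = (4 + J)/((2*J)) = (4 + J)*(1/(2*J)) = (4 + J)/(2*J))
P = -2
G(K) = -9*K/5 (G(K) = (K*(-2))*((½)*(4 + 5)/5) = (-2*K)*((½)*(⅕)*9) = -2*K*(9/10) = -9*K/5)
l(28, 21) + G(29)*(229 + 549) = 21 + (-9/5*29)*(229 + 549) = 21 - 261/5*778 = 21 - 203058/5 = -202953/5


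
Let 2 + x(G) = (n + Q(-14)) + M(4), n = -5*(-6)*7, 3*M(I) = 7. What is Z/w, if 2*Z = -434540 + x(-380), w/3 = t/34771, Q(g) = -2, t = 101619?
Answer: -45306439145/1829142 ≈ -24769.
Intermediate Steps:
M(I) = 7/3 (M(I) = (1/3)*7 = 7/3)
n = 210 (n = 30*7 = 210)
x(G) = 625/3 (x(G) = -2 + ((210 - 2) + 7/3) = -2 + (208 + 7/3) = -2 + 631/3 = 625/3)
w = 304857/34771 (w = 3*(101619/34771) = 304857/34771 ≈ 8.7676)
Z = -1302995/6 (Z = (-434540 + 625/3)/2 = (1/2)*(-1302995/3) = -1302995/6 ≈ -2.1717e+5)
Z/w = -1302995/(6*304857/34771) = -1302995/6*34771/304857 = -45306439145/1829142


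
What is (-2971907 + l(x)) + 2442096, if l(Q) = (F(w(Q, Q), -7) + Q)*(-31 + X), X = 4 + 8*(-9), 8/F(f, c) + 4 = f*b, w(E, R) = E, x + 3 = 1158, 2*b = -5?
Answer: -3725152564/5783 ≈ -6.4416e+5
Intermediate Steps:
b = -5/2 (b = (½)*(-5) = -5/2 ≈ -2.5000)
x = 1155 (x = -3 + 1158 = 1155)
F(f, c) = 8/(-4 - 5*f/2) (F(f, c) = 8/(-4 + f*(-5/2)) = 8/(-4 - 5*f/2))
X = -68 (X = 4 - 72 = -68)
l(Q) = -99*Q + 1584/(8 + 5*Q) (l(Q) = (-16/(8 + 5*Q) + Q)*(-31 - 68) = (Q - 16/(8 + 5*Q))*(-99) = -99*Q + 1584/(8 + 5*Q))
(-2971907 + l(x)) + 2442096 = (-2971907 + 99*(16 - 1*1155*(8 + 5*1155))/(8 + 5*1155)) + 2442096 = (-2971907 + 99*(16 - 1*1155*(8 + 5775))/(8 + 5775)) + 2442096 = (-2971907 + 99*(16 - 1*1155*5783)/5783) + 2442096 = (-2971907 + 99*(1/5783)*(16 - 6679365)) + 2442096 = (-2971907 + 99*(1/5783)*(-6679349)) + 2442096 = (-2971907 - 661255551/5783) + 2442096 = -17847793732/5783 + 2442096 = -3725152564/5783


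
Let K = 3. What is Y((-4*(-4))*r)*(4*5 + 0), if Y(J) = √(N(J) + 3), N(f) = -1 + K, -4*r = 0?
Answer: 20*√5 ≈ 44.721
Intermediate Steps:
r = 0 (r = -¼*0 = 0)
N(f) = 2 (N(f) = -1 + 3 = 2)
Y(J) = √5 (Y(J) = √(2 + 3) = √5)
Y((-4*(-4))*r)*(4*5 + 0) = √5*(4*5 + 0) = √5*(20 + 0) = √5*20 = 20*√5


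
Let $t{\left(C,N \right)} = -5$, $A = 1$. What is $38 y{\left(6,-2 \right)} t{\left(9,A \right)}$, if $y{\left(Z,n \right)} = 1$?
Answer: $-190$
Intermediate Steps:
$38 y{\left(6,-2 \right)} t{\left(9,A \right)} = 38 \cdot 1 \left(-5\right) = 38 \left(-5\right) = -190$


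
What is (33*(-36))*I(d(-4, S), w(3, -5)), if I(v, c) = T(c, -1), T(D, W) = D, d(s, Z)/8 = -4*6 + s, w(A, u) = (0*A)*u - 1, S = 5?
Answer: 1188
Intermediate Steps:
w(A, u) = -1 (w(A, u) = 0*u - 1 = 0 - 1 = -1)
d(s, Z) = -192 + 8*s (d(s, Z) = 8*(-4*6 + s) = 8*(-24 + s) = -192 + 8*s)
I(v, c) = c
(33*(-36))*I(d(-4, S), w(3, -5)) = (33*(-36))*(-1) = -1188*(-1) = 1188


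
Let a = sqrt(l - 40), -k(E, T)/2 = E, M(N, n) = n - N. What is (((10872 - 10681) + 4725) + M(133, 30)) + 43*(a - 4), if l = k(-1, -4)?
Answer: 4641 + 43*I*sqrt(38) ≈ 4641.0 + 265.07*I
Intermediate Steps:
k(E, T) = -2*E
l = 2 (l = -2*(-1) = 2)
a = I*sqrt(38) (a = sqrt(2 - 40) = sqrt(-38) = I*sqrt(38) ≈ 6.1644*I)
(((10872 - 10681) + 4725) + M(133, 30)) + 43*(a - 4) = (((10872 - 10681) + 4725) + (30 - 1*133)) + 43*(I*sqrt(38) - 4) = ((191 + 4725) + (30 - 133)) + 43*(-4 + I*sqrt(38)) = (4916 - 103) + (-172 + 43*I*sqrt(38)) = 4813 + (-172 + 43*I*sqrt(38)) = 4641 + 43*I*sqrt(38)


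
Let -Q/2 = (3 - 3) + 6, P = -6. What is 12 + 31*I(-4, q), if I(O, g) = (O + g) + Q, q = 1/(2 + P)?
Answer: -1967/4 ≈ -491.75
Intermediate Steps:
q = -¼ (q = 1/(2 - 6) = 1/(-4) = -¼ ≈ -0.25000)
Q = -12 (Q = -2*((3 - 3) + 6) = -2*(0 + 6) = -2*6 = -12)
I(O, g) = -12 + O + g (I(O, g) = (O + g) - 12 = -12 + O + g)
12 + 31*I(-4, q) = 12 + 31*(-12 - 4 - ¼) = 12 + 31*(-65/4) = 12 - 2015/4 = -1967/4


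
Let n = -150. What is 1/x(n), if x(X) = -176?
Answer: -1/176 ≈ -0.0056818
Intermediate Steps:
1/x(n) = 1/(-176) = -1/176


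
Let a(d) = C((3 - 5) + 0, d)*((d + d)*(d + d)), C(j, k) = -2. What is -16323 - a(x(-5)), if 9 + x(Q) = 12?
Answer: -16251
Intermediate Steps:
x(Q) = 3 (x(Q) = -9 + 12 = 3)
a(d) = -8*d² (a(d) = -2*(d + d)*(d + d) = -2*2*d*2*d = -8*d²)
-16323 - a(x(-5)) = -16323 - (-8)*3² = -16323 - (-8)*9 = -16323 - 1*(-72) = -16323 + 72 = -16251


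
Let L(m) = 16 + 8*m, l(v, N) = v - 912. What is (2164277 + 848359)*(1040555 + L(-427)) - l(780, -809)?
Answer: 3124570490712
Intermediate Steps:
l(v, N) = -912 + v
(2164277 + 848359)*(1040555 + L(-427)) - l(780, -809) = (2164277 + 848359)*(1040555 + (16 + 8*(-427))) - (-912 + 780) = 3012636*(1040555 + (16 - 3416)) - 1*(-132) = 3012636*(1040555 - 3400) + 132 = 3012636*1037155 + 132 = 3124570490580 + 132 = 3124570490712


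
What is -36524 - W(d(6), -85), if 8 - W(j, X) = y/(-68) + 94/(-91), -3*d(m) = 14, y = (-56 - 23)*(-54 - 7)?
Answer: -226504937/6188 ≈ -36604.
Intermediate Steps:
y = 4819 (y = -79*(-61) = 4819)
d(m) = -14/3 (d(m) = -⅓*14 = -14/3)
W(j, X) = 494425/6188 (W(j, X) = 8 - (4819/(-68) + 94/(-91)) = 8 - (4819*(-1/68) + 94*(-1/91)) = 8 - (-4819/68 - 94/91) = 8 - 1*(-444921/6188) = 8 + 444921/6188 = 494425/6188)
-36524 - W(d(6), -85) = -36524 - 1*494425/6188 = -36524 - 494425/6188 = -226504937/6188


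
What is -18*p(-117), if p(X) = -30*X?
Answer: -63180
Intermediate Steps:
-18*p(-117) = -(-540)*(-117) = -18*3510 = -63180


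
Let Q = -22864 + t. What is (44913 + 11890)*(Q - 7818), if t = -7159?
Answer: -2149482323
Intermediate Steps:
Q = -30023 (Q = -22864 - 7159 = -30023)
(44913 + 11890)*(Q - 7818) = (44913 + 11890)*(-30023 - 7818) = 56803*(-37841) = -2149482323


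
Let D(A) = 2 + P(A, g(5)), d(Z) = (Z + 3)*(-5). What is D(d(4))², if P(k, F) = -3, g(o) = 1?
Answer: 1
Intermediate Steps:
d(Z) = -15 - 5*Z (d(Z) = (3 + Z)*(-5) = -15 - 5*Z)
D(A) = -1 (D(A) = 2 - 3 = -1)
D(d(4))² = (-1)² = 1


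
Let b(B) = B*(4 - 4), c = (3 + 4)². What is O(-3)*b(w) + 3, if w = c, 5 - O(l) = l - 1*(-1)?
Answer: 3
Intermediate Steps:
c = 49 (c = 7² = 49)
O(l) = 4 - l (O(l) = 5 - (l - 1*(-1)) = 5 - (l + 1) = 5 - (1 + l) = 5 + (-1 - l) = 4 - l)
w = 49
b(B) = 0 (b(B) = B*0 = 0)
O(-3)*b(w) + 3 = (4 - 1*(-3))*0 + 3 = (4 + 3)*0 + 3 = 7*0 + 3 = 0 + 3 = 3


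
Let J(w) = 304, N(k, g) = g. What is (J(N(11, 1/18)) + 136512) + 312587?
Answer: 449403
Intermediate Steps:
(J(N(11, 1/18)) + 136512) + 312587 = (304 + 136512) + 312587 = 136816 + 312587 = 449403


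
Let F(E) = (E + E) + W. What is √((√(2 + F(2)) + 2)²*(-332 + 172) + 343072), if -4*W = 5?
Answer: 2*√(85418 - 80*√19) ≈ 583.33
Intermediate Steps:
W = -5/4 (W = -¼*5 = -5/4 ≈ -1.2500)
F(E) = -5/4 + 2*E (F(E) = (E + E) - 5/4 = 2*E - 5/4 = -5/4 + 2*E)
√((√(2 + F(2)) + 2)²*(-332 + 172) + 343072) = √((√(2 + (-5/4 + 2*2)) + 2)²*(-332 + 172) + 343072) = √((√(2 + (-5/4 + 4)) + 2)²*(-160) + 343072) = √((√(2 + 11/4) + 2)²*(-160) + 343072) = √((√(19/4) + 2)²*(-160) + 343072) = √((√19/2 + 2)²*(-160) + 343072) = √((2 + √19/2)²*(-160) + 343072) = √(-160*(2 + √19/2)² + 343072) = √(343072 - 160*(2 + √19/2)²)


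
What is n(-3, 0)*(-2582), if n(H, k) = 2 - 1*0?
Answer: -5164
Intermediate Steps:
n(H, k) = 2 (n(H, k) = 2 + 0 = 2)
n(-3, 0)*(-2582) = 2*(-2582) = -5164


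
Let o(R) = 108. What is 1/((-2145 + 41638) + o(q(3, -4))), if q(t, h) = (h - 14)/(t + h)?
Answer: 1/39601 ≈ 2.5252e-5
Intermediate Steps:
q(t, h) = (-14 + h)/(h + t)
1/((-2145 + 41638) + o(q(3, -4))) = 1/((-2145 + 41638) + 108) = 1/(39493 + 108) = 1/39601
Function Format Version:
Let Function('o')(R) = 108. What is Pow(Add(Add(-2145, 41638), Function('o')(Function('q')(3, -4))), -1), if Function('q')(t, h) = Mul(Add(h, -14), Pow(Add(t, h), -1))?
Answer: Rational(1, 39601) ≈ 2.5252e-5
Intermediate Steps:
Function('q')(t, h) = Mul(Pow(Add(h, t), -1), Add(-14, h)) (Function('q')(t, h) = Mul(Add(-14, h), Pow(Add(h, t), -1)) = Mul(Pow(Add(h, t), -1), Add(-14, h)))
Pow(Add(Add(-2145, 41638), Function('o')(Function('q')(3, -4))), -1) = Pow(Add(Add(-2145, 41638), 108), -1) = Pow(Add(39493, 108), -1) = Pow(39601, -1) = Rational(1, 39601)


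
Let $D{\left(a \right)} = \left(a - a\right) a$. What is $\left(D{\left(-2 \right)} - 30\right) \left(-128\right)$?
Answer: $3840$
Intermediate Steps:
$D{\left(a \right)} = 0$ ($D{\left(a \right)} = 0 a = 0$)
$\left(D{\left(-2 \right)} - 30\right) \left(-128\right) = \left(0 - 30\right) \left(-128\right) = \left(-30\right) \left(-128\right) = 3840$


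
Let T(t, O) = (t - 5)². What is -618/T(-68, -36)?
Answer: -618/5329 ≈ -0.11597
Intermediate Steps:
T(t, O) = (-5 + t)²
-618/T(-68, -36) = -618/(-5 - 68)² = -618/((-73)²) = -618/5329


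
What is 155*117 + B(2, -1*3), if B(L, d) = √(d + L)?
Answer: 18135 + I ≈ 18135.0 + 1.0*I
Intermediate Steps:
B(L, d) = √(L + d)
155*117 + B(2, -1*3) = 155*117 + √(2 - 1*3) = 18135 + √(2 - 3) = 18135 + √(-1) = 18135 + I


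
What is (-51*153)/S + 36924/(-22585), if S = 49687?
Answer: -445179/248435 ≈ -1.7919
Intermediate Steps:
(-51*153)/S + 36924/(-22585) = -51*153/49687 + 36924/(-22585) = -7803*1/49687 + 36924*(-1/22585) = -7803/49687 - 36924/22585 = -445179/248435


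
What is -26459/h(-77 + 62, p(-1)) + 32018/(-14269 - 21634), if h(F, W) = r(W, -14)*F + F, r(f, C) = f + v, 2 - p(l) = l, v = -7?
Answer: -135914041/230805 ≈ -588.87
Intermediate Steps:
p(l) = 2 - l
r(f, C) = -7 + f (r(f, C) = f - 7 = -7 + f)
h(F, W) = F + F*(-7 + W) (h(F, W) = (-7 + W)*F + F = F*(-7 + W) + F = F + F*(-7 + W))
-26459/h(-77 + 62, p(-1)) + 32018/(-14269 - 21634) = -26459*1/((-77 + 62)*(-6 + (2 - 1*(-1)))) + 32018/(-14269 - 21634) = -26459*(-1/(15*(-6 + (2 + 1)))) + 32018/(-35903) = -26459*(-1/(15*(-6 + 3))) + 32018*(-1/35903) = -26459/((-15*(-3))) - 4574/5129 = -26459/45 - 4574/5129 = -135914041/230805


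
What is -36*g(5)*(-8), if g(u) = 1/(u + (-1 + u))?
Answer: 32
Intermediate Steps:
g(u) = 1/(-1 + 2*u)
-36*g(5)*(-8) = -36/(-1 + 2*5)*(-8) = -36/(-1 + 10)*(-8) = -36/9*(-8) = -36*1/9*(-8) = -4*(-8) = 32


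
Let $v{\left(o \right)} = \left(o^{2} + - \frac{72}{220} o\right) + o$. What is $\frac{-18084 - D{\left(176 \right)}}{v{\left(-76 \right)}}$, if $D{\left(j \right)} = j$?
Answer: $- \frac{251075}{78717} \approx -3.1896$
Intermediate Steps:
$v{\left(o \right)} = o^{2} + \frac{37 o}{55}$ ($v{\left(o \right)} = \left(o^{2} + \left(-72\right) \frac{1}{220} o\right) + o = \left(o^{2} - \frac{18 o}{55}\right) + o = o^{2} + \frac{37 o}{55}$)
$\frac{-18084 - D{\left(176 \right)}}{v{\left(-76 \right)}} = \frac{-18084 - 176}{\frac{1}{55} \left(-76\right) \left(37 + 55 \left(-76\right)\right)} = \frac{-18084 - 176}{\frac{1}{55} \left(-76\right) \left(37 - 4180\right)} = - \frac{18260}{\frac{1}{55} \left(-76\right) \left(-4143\right)} = - \frac{18260}{\frac{314868}{55}} = \left(-18260\right) \frac{55}{314868} = - \frac{251075}{78717}$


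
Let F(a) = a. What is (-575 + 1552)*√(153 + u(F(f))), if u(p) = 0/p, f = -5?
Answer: 2931*√17 ≈ 12085.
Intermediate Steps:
u(p) = 0
(-575 + 1552)*√(153 + u(F(f))) = (-575 + 1552)*√(153 + 0) = 977*√153 = 977*(3*√17) = 2931*√17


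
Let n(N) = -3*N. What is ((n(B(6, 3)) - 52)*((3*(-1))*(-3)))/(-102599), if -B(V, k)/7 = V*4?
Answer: -4068/102599 ≈ -0.039649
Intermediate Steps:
B(V, k) = -28*V (B(V, k) = -7*V*4 = -28*V)
((n(B(6, 3)) - 52)*((3*(-1))*(-3)))/(-102599) = ((-(-84)*6 - 52)*((3*(-1))*(-3)))/(-102599) = ((-3*(-168) - 52)*(-3*(-3)))*(-1/102599) = ((504 - 52)*9)*(-1/102599) = (452*9)*(-1/102599) = 4068*(-1/102599) = -4068/102599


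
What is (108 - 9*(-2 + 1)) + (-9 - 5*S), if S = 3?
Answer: 93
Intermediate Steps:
(108 - 9*(-2 + 1)) + (-9 - 5*S) = (108 - 9*(-2 + 1)) + (-9 - 5*3) = (108 - 9*(-1)) + (-9 - 15) = (108 + 9) - 24 = 117 - 24 = 93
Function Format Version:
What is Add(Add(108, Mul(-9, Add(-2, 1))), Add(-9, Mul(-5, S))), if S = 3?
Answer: 93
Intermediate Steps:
Add(Add(108, Mul(-9, Add(-2, 1))), Add(-9, Mul(-5, S))) = Add(Add(108, Mul(-9, Add(-2, 1))), Add(-9, Mul(-5, 3))) = Add(Add(108, Mul(-9, -1)), Add(-9, -15)) = Add(Add(108, 9), -24) = Add(117, -24) = 93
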